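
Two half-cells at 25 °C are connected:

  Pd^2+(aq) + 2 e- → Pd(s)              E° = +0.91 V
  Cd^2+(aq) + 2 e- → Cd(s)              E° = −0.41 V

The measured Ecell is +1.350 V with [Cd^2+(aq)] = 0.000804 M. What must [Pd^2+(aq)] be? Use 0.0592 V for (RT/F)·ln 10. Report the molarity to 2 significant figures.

0.0083 M

Pd²⁺/Pd is the cathode (higher E°); E°cell = +0.91 − (−0.41) = +1.32 V with n = 2.
From the Nernst equation, log Q = n(E° − E)/0.0592 = 2·(+1.32 − (+1.350))/0.0592 = −1.014.
The balanced reaction is Pd^2+(aq) + Cd(s) → Pd(s) + Cd^2+(aq), so Q = [Cd^2+(aq)] / [Pd^2+(aq)].
Solving for the unknown gives log [Pd^2+(aq)] = −2.081, so [Pd^2+(aq)] ≈ 0.0083 M.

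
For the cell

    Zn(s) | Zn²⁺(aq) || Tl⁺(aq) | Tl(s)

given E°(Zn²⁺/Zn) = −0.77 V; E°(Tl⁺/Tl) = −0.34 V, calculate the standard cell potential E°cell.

By convention the left-hand electrode in cell notation is the anode (oxidation) and the right-hand electrode is the cathode (reduction).
E°cell = E°(right) − E°(left) = −0.34 − (−0.77) = +0.43 V.

+0.43 V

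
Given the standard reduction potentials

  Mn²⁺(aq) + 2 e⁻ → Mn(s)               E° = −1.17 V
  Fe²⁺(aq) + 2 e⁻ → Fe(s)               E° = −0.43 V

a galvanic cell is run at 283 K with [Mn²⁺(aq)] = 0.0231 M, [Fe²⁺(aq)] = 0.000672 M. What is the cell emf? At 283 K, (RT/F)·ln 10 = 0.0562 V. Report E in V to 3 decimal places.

Fe²⁺/Fe is reduced (cathode, E° = −0.43 V) and Mn²⁺/Mn is oxidized (anode).
The standard potential is −0.43 − (−1.17) = +0.74 V and the balanced reaction transfers n = 2 electrons.
Balancing gives Fe²⁺(aq) + Mn(s) → Fe(s) + Mn²⁺(aq); hence Q = [Mn²⁺(aq)] / [Fe²⁺(aq)] = 34.4 (log Q = 1.536).
By the Nernst equation, E = +0.74 − (0.0562/2)·(1.536) = +0.697 V.

+0.697 V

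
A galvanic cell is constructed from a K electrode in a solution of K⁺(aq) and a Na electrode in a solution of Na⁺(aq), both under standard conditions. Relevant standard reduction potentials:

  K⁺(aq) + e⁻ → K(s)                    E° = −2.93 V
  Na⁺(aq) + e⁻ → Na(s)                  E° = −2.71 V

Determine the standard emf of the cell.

+0.22 V

The Na⁺/Na couple has the higher E°, so Na ion is reduced (cathode) and K is oxidized (anode).
E°cell = E°(cathode) − E°(anode) = −2.71 − (−2.93) = +0.22 V.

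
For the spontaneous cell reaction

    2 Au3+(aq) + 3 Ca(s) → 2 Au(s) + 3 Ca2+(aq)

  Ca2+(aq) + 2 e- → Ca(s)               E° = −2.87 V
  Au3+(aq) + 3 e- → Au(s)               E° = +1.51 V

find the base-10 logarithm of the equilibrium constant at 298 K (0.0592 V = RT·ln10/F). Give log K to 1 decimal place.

The Au³⁺/Au couple is reduced (cathode); E°cell = +1.51 − (−2.87) = +4.38 V with n = 6.
At equilibrium E = 0, so log K = nE°cell / 0.0592 = (6)(+4.38) / 0.0592 = 443.9.

log K = 443.9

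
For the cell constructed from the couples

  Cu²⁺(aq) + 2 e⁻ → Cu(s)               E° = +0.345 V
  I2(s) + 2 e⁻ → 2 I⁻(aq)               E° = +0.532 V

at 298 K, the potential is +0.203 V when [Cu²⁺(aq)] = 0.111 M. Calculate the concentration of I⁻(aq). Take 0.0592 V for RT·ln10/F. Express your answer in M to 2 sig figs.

1.6 M

I₂/I⁻ is the cathode (higher E°); E°cell = +0.532 − (+0.345) = +0.187 V with n = 2.
From the Nernst equation, log Q = n(E° − E)/0.0592 = 2·(+0.187 − (+0.203))/0.0592 = −0.541.
The balanced reaction is I2(s) + Cu(s) → 2 I⁻(aq) + Cu²⁺(aq), so Q = [I⁻(aq)]^2·[Cu²⁺(aq)].
Solving for the unknown gives log [I⁻(aq)] = 0.207, so [I⁻(aq)] ≈ 1.6 M.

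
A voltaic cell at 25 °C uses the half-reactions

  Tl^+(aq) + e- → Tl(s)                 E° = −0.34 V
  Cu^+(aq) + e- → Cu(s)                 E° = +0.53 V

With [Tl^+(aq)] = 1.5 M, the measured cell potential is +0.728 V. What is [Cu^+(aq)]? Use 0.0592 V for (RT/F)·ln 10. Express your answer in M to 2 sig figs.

With Cu⁺/Cu at the cathode and Tl⁺/Tl at the anode, E°cell = +0.53 − (−0.34) = +0.87 V (n = 1).
Rearranging E = E° − (0.0592/n)·log Q gives log Q = 1(+0.87 − (+0.728))/0.0592 = 2.399.
The balanced reaction is Cu^+(aq) + Tl(s) → Cu(s) + Tl^+(aq), so Q = [Tl^+(aq)] / [Cu^+(aq)].
Solving for the unknown gives log [Cu^+(aq)] = −2.223, so [Cu^+(aq)] ≈ 0.0060 M.

0.0060 M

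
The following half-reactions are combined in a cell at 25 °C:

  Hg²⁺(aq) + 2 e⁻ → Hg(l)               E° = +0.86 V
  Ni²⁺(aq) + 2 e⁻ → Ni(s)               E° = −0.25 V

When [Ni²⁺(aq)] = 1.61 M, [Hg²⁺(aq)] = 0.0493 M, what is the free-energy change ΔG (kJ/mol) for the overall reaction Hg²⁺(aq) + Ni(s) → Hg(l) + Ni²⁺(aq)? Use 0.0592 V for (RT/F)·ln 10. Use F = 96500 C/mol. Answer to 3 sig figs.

−206 kJ/mol

The standard cell potential is +0.86 − (−0.25) = +1.11 V, with n = 2 electrons in the balanced equation.
Here Q = [Ni²⁺(aq)] / [Hg²⁺(aq)] = 32.7 (log Q = 1.514), giving E = +1.11 − (0.0592/2)·(1.514) = +1.0652 V.
ΔG = −nFE = −(2)(96500)(+1.0652) J/mol = −206 kJ/mol.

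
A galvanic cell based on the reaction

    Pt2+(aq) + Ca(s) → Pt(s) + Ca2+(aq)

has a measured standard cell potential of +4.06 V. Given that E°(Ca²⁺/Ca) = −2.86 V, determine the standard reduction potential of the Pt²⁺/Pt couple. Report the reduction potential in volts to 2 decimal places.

+1.20 V

In the reaction as written the Pt²⁺/Pt couple is reduced (cathode) and Ca²⁺/Ca is oxidized (anode), so E°cell = E°(Pt²⁺/Pt) − E°(Ca²⁺/Ca).
E°(Pt²⁺/Pt) = E°cell + E°(anode) = +4.06 + (−2.86) = +1.20 V.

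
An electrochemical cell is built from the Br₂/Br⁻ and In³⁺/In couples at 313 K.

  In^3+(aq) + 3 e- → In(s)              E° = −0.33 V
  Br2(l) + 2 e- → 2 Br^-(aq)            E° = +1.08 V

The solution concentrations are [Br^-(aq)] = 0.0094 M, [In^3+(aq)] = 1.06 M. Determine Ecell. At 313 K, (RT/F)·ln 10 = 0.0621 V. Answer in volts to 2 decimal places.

+1.54 V

Since E°(Br₂/Br⁻) > E°(In³⁺/In), Br₂/Br⁻ serves as the cathode.
The standard potential is +1.08 − (−0.33) = +1.41 V and the balanced reaction transfers n = 6 electrons.
Balancing gives 3 Br2(l) + 2 In(s) → 6 Br^-(aq) + 2 In^3+(aq); hence Q = [Br^-(aq)]^6·[In^3+(aq)]^2 = 7.75×10^−13 (log Q = −12.111).
Applying E = E° − (RT ln10/nF)·log Q gives +1.41 − (0.0621/6)(−12.111) = +1.54 V.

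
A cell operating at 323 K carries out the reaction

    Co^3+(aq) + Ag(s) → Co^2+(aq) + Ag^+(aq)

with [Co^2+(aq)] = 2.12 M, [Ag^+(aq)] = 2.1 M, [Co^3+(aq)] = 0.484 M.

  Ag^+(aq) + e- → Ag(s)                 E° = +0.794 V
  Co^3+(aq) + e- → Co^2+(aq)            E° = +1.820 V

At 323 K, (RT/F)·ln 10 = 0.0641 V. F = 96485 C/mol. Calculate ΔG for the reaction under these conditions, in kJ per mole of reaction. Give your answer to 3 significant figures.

With Co³⁺/Co²⁺ reduced at the cathode, E°cell = +1.820 − (+0.794) = +1.026 V and n = 1.
Here Q = ([Co^2+(aq)]·[Ag^+(aq)]) / [Co^3+(aq)] = 9.2 (log Q = 0.964), giving E = +1.026 − (0.0641/1)·(0.964) = +0.9642 V.
ΔG = −nFE = −(1)(96485)(+0.9642) J/mol = −93.0 kJ/mol.

−93.0 kJ/mol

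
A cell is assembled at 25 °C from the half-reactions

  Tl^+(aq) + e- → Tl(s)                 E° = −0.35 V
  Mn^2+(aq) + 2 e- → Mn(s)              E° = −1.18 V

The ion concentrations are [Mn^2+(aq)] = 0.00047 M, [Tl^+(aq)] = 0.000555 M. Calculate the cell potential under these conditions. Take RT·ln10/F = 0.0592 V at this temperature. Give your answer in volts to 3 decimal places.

+0.736 V

The Tl⁺/Tl couple has the more positive E°, so it is the cathode; Mn²⁺/Mn is the anode.
E°cell = −0.35 − (−1.18) = +0.83 V, with n = 2 electrons transferred.
For the overall reaction 2 Tl^+(aq) + Mn(s) → 2 Tl(s) + Mn^2+(aq), Q = [Mn^2+(aq)] / [Tl^+(aq)]^2 = 1.53×10^3, giving log Q = 3.184.
E = E° − (0.0592/n)·log Q = +0.83 − (0.0592/2)(3.184) = +0.736 V.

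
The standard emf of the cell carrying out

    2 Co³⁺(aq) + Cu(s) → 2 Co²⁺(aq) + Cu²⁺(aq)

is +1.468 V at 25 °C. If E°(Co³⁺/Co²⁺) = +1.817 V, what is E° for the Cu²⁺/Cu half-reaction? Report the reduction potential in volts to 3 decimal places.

+0.349 V

In the reaction as written the Co³⁺/Co²⁺ couple is reduced (cathode) and Cu²⁺/Cu is oxidized (anode), so E°cell = E°(Co³⁺/Co²⁺) − E°(Cu²⁺/Cu).
E°(Cu²⁺/Cu) = E°(cathode) − E°cell = +1.817 − (+1.468) = +0.349 V.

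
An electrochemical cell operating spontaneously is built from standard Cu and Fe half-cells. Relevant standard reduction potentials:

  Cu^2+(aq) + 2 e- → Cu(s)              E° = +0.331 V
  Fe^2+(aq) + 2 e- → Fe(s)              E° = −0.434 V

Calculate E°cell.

+0.765 V

Of the two couples in this cell, the one with the more positive reduction potential is reduced at the cathode: here that is Cu²⁺/Cu (+0.331 V); Fe²⁺/Fe (−0.434 V) is the anode.
E°cell = E°(cathode) − E°(anode) = +0.331 − (−0.434) = +0.765 V.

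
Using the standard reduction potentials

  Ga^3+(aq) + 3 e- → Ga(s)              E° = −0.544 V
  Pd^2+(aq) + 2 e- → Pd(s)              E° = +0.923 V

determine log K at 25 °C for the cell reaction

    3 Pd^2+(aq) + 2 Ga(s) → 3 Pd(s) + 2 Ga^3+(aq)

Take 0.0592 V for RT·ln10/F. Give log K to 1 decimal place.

log K = 148.7

The Pd²⁺/Pd couple is reduced (cathode); E°cell = +0.923 − (−0.544) = +1.467 V with n = 6.
At equilibrium E = 0, so log K = nE°cell / 0.0592 = (6)(+1.467) / 0.0592 = 148.7.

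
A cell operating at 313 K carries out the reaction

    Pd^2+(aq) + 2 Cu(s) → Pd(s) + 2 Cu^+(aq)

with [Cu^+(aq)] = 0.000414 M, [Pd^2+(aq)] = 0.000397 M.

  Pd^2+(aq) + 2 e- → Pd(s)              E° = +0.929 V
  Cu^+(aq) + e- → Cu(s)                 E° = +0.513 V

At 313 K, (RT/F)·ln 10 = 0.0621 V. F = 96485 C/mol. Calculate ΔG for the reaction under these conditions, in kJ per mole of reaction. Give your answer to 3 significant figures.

The standard cell potential is +0.929 − (+0.513) = +0.416 V, with n = 2 electrons in the balanced equation.
Q = [Cu^+(aq)]^2 / [Pd^2+(aq)] = 0.000432, so log Q = −3.365 and E = +0.416 − (0.0621/2)(−3.365) = +0.5205 V.
Finally ΔG = −nFE = −(2)(96485 C/mol)(+0.5205 V) = −100 kJ/mol.

−100 kJ/mol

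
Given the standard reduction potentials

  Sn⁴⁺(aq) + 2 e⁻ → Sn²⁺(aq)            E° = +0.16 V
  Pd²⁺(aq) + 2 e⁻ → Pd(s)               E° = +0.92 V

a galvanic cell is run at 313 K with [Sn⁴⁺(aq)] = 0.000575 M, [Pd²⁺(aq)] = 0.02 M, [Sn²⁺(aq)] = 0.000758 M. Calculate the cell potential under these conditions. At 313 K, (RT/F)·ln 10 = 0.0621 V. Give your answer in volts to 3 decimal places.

Since E°(Pd²⁺/Pd) > E°(Sn⁴⁺/Sn²⁺), Pd²⁺/Pd serves as the cathode.
E°cell = +0.92 − (+0.16) = +0.76 V, with n = 2 electrons transferred.
Balancing gives Pd²⁺(aq) + Sn²⁺(aq) → Pd(s) + Sn⁴⁺(aq); hence Q = [Sn⁴⁺(aq)] / ([Pd²⁺(aq)]·[Sn²⁺(aq)]) = 37.9 (log Q = 1.579).
E = E° − (0.0621/n)·log Q = +0.76 − (0.0621/2)(1.579) = +0.711 V.

+0.711 V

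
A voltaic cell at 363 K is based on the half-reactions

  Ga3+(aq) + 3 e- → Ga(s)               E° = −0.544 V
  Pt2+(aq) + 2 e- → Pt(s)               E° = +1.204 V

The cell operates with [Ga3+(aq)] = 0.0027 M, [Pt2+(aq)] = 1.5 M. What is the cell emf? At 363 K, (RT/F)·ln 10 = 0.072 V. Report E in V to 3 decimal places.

+1.816 V

The Pt²⁺/Pt couple has the more positive E°, so it is the cathode; Ga³⁺/Ga is the anode.
The standard potential is +1.204 − (−0.544) = +1.748 V and the balanced reaction transfers n = 6 electrons.
Balancing gives 3 Pt2+(aq) + 2 Ga(s) → 3 Pt(s) + 2 Ga3+(aq); hence Q = [Ga3+(aq)]^2 / [Pt2+(aq)]^3 = 2.16×10^−6 (log Q = −5.666).
Applying E = E° − (RT ln10/nF)·log Q gives +1.748 − (0.072/6)(−5.666) = +1.816 V.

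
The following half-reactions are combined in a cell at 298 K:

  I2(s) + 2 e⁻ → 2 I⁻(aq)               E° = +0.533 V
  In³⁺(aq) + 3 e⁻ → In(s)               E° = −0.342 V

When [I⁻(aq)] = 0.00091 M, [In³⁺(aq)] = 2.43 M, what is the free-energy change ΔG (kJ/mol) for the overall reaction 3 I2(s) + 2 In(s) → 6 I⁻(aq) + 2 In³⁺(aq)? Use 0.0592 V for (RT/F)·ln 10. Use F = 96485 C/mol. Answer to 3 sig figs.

−606 kJ/mol

E°cell = +0.533 − (−0.342) = +0.875 V; the balanced reaction transfers n = 6 electrons.
Q = [I⁻(aq)]^6·[In³⁺(aq)]^2 = 3.35×10^−18, so log Q = −17.475 and E = +0.875 − (0.0592/6)(−17.475) = +1.0474 V.
Finally ΔG = −nFE = −(6)(96485 C/mol)(+1.0474 V) = −606 kJ/mol.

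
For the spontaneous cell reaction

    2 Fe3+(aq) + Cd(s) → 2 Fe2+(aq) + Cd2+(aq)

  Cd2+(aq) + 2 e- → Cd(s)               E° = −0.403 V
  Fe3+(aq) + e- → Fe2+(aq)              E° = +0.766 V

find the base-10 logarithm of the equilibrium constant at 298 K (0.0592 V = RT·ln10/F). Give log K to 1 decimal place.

log K = 39.5

The Fe³⁺/Fe²⁺ couple is reduced (cathode); E°cell = +0.766 − (−0.403) = +1.169 V with n = 2.
At equilibrium E = 0, so log K = nE°cell / 0.0592 = (2)(+1.169) / 0.0592 = 39.5.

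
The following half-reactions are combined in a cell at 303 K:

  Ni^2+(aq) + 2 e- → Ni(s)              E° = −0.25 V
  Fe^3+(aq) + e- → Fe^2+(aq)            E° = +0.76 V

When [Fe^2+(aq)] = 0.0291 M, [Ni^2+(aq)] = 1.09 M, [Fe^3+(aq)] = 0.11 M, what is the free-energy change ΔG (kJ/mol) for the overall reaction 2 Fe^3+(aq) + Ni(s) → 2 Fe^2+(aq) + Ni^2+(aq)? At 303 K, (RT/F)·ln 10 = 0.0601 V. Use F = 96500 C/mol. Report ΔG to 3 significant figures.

With Fe³⁺/Fe²⁺ reduced at the cathode, E°cell = +0.76 − (−0.25) = +1.01 V and n = 2.
Q = ([Fe^2+(aq)]^2·[Ni^2+(aq)]) / [Fe^3+(aq)]^2 = 0.0763, so log Q = −1.118 and E = +1.01 − (0.0601/2)(−1.118) = +1.0436 V.
ΔG = −nFE = −(2)(96500)(+1.0436) J/mol = −201 kJ/mol.

−201 kJ/mol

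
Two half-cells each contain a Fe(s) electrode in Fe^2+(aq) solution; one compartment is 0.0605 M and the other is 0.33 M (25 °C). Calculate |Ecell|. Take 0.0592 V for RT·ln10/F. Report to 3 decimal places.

For a concentration cell E°cell = 0, since both electrodes use the same couple.
The compartment with the higher Fe^2+(aq) concentration (0.33 M) acts as the cathode; ions are reduced there and produced at the dilute (0.0605 M) anode.
With n = 2, Ecell = −(0.0592/2)·log([dilute]/[conc]) = −(0.0592/2)·log(0.0605/0.33) = +0.022 V.

0.022 V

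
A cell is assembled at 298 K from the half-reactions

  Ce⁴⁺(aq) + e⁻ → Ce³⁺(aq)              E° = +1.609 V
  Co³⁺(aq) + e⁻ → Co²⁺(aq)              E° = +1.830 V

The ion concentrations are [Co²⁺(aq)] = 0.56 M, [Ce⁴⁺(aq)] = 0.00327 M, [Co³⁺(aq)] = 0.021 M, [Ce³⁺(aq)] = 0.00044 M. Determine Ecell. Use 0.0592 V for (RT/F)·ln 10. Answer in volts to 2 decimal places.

Co³⁺/Co²⁺ is reduced (cathode, E° = +1.830 V) and Ce⁴⁺/Ce³⁺ is oxidized (anode).
E°cell = E°cat − E°an = +1.830 − (+1.609) = +0.221 V; n = 1.
For the overall reaction Co³⁺(aq) + Ce³⁺(aq) → Co²⁺(aq) + Ce⁴⁺(aq), Q = ([Co²⁺(aq)]·[Ce⁴⁺(aq)]) / ([Co³⁺(aq)]·[Ce³⁺(aq)]) = 198, giving log Q = 2.297.
By the Nernst equation, E = +0.221 − (0.0592/1)·(2.297) = +0.09 V.

+0.09 V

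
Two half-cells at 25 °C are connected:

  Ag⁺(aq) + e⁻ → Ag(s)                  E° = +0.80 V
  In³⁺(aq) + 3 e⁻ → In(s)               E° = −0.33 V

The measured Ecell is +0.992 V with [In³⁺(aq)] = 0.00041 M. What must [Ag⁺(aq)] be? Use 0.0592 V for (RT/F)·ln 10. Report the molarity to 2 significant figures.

With Ag⁺/Ag at the cathode and In³⁺/In at the anode, E°cell = +0.80 − (−0.33) = +1.13 V (n = 3).
From the Nernst equation, log Q = n(E° − E)/0.0592 = 3·(+1.13 − (+0.992))/0.0592 = 6.993.
For 3 Ag⁺(aq) + In(s) → 3 Ag(s) + In³⁺(aq), the reaction quotient is Q = [In³⁺(aq)] / [Ag⁺(aq)]^3.
Substituting the known concentrations and solving, log [Ag⁺(aq)] = −3.460 and [Ag⁺(aq)] = 0.00035 M.

0.00035 M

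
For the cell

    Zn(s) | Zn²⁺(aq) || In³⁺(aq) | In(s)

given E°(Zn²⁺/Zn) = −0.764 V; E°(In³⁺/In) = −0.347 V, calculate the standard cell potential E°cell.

+0.417 V

By convention the left-hand electrode in cell notation is the anode (oxidation) and the right-hand electrode is the cathode (reduction).
E°cell = E°(right) − E°(left) = −0.347 − (−0.764) = +0.417 V.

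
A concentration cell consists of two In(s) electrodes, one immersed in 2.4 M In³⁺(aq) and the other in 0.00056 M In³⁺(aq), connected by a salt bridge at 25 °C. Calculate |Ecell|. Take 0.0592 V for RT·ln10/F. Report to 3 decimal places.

For a concentration cell E°cell = 0, since both electrodes use the same couple.
The compartment with the higher In³⁺(aq) concentration (2.4 M) acts as the cathode; ions are reduced there and produced at the dilute (0.00056 M) anode.
With n = 3, Ecell = −(0.0592/3)·log([dilute]/[conc]) = −(0.0592/3)·log(0.00056/2.4) = +0.072 V.

0.072 V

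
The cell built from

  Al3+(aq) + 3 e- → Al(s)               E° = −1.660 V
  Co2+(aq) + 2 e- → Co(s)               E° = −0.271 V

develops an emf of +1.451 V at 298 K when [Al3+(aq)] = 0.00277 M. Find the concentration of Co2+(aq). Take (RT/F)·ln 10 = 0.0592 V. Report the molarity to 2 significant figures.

Co²⁺/Co is the cathode (higher E°); E°cell = −0.271 − (−1.660) = +1.389 V with n = 6.
From the Nernst equation, log Q = n(E° − E)/0.0592 = 6·(+1.389 − (+1.451))/0.0592 = −6.284.
Balancing electrons gives 3 Co2+(aq) + 2 Al(s) → 3 Co(s) + 2 Al3+(aq); thus Q = [Al3+(aq)]^2 / [Co2+(aq)]^3.
Solving for the unknown gives log [Co2+(aq)] = 0.390, so [Co2+(aq)] ≈ 2.5 M.

2.5 M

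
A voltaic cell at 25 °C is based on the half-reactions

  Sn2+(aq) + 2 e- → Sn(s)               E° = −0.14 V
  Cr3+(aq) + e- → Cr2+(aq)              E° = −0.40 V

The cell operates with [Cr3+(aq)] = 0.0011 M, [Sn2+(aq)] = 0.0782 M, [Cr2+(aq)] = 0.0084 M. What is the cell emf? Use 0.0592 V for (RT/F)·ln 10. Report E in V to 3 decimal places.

Sn²⁺/Sn is reduced (cathode, E° = −0.14 V) and Cr³⁺/Cr²⁺ is oxidized (anode).
E°cell = −0.14 − (−0.40) = +0.26 V, with n = 2 electrons transferred.
The balanced reaction is Sn2+(aq) + 2 Cr2+(aq) → Sn(s) + 2 Cr3+(aq), so Q = [Cr3+(aq)]^2 / ([Sn2+(aq)]·[Cr2+(aq)]^2) = 0.219 and log Q = −0.659.
Applying E = E° − (RT ln10/nF)·log Q gives +0.26 − (0.0592/2)(−0.659) = +0.280 V.

+0.280 V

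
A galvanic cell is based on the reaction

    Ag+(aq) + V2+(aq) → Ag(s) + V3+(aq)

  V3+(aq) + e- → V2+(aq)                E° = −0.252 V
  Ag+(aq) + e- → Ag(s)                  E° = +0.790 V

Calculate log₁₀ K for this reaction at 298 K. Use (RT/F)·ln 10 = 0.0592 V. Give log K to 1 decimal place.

log K = 17.6

The Ag⁺/Ag couple is reduced (cathode); E°cell = +0.790 − (−0.252) = +1.042 V with n = 1.
At equilibrium E = 0, so log K = nE°cell / 0.0592 = (1)(+1.042) / 0.0592 = 17.6.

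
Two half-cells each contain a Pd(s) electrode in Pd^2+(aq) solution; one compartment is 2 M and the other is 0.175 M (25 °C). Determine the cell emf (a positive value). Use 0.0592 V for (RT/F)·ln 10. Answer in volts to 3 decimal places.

0.031 V

For a concentration cell E°cell = 0, since both electrodes use the same couple.
The compartment with the higher Pd^2+(aq) concentration (2 M) acts as the cathode; ions are reduced there and produced at the dilute (0.175 M) anode.
With n = 2, Ecell = −(0.0592/2)·log([dilute]/[conc]) = −(0.0592/2)·log(0.175/2) = +0.031 V.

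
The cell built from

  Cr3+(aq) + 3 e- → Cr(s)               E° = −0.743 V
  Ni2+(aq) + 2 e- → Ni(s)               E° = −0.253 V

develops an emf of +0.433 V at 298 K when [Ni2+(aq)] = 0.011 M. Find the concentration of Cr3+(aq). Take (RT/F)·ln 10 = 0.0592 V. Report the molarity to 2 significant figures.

0.89 M

With Ni²⁺/Ni at the cathode and Cr³⁺/Cr at the anode, E°cell = −0.253 − (−0.743) = +0.490 V (n = 6).
Rearranging E = E° − (0.0592/n)·log Q gives log Q = 6(+0.490 − (+0.433))/0.0592 = 5.777.
Balancing electrons gives 3 Ni2+(aq) + 2 Cr(s) → 3 Ni(s) + 2 Cr3+(aq); thus Q = [Cr3+(aq)]^2 / [Ni2+(aq)]^3.
Substituting the known concentrations and solving, log [Cr3+(aq)] = −0.049 and [Cr3+(aq)] = 0.89 M.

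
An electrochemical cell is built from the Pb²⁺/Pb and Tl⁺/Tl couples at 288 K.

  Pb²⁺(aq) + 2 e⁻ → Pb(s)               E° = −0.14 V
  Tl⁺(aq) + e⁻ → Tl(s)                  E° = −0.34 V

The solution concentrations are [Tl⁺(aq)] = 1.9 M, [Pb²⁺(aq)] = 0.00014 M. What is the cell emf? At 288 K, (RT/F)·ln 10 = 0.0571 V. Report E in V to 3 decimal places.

The Pb²⁺/Pb couple has the more positive E°, so it is the cathode; Tl⁺/Tl is the anode.
E°cell = −0.14 − (−0.34) = +0.20 V, with n = 2 electrons transferred.
The balanced reaction is Pb²⁺(aq) + 2 Tl(s) → Pb(s) + 2 Tl⁺(aq), so Q = [Tl⁺(aq)]^2 / [Pb²⁺(aq)] = 2.58×10^4 and log Q = 4.411.
Applying E = E° − (RT ln10/nF)·log Q gives +0.20 − (0.0571/2)(4.411) = +0.074 V.

+0.074 V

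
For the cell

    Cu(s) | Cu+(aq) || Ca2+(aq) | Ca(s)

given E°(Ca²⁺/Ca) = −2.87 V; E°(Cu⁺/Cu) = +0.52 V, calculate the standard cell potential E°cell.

−3.39 V

By convention the left-hand electrode in cell notation is the anode (oxidation) and the right-hand electrode is the cathode (reduction).
E°cell = E°(right) − E°(left) = −2.87 − (+0.52) = −3.39 V.
The negative sign shows that, as written, the cell would require an external voltage to drive the reaction.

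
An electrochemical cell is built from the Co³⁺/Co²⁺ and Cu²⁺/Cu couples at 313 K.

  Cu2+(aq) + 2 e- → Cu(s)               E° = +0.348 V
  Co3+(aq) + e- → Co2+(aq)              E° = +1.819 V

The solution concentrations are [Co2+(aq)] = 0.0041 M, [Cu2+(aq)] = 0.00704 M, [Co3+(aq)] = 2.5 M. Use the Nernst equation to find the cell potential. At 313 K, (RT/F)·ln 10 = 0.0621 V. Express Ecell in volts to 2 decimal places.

The Co³⁺/Co²⁺ couple has the more positive E°, so it is the cathode; Cu²⁺/Cu is the anode.
E°cell = +1.819 − (+0.348) = +1.471 V, with n = 2 electrons transferred.
For the overall reaction 2 Co3+(aq) + Cu(s) → 2 Co2+(aq) + Cu2+(aq), Q = ([Co2+(aq)]^2·[Cu2+(aq)]) / [Co3+(aq)]^2 = 1.89×10^−8, giving log Q = −7.723.
By the Nernst equation, E = +1.471 − (0.0621/2)·(−7.723) = +1.71 V.

+1.71 V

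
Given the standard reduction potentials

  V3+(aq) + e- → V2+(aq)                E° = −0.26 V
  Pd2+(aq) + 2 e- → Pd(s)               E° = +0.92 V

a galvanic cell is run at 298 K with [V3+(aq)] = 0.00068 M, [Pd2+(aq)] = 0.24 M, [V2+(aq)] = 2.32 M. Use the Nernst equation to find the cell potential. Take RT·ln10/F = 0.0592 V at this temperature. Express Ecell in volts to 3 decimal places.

Since E°(Pd²⁺/Pd) > E°(V³⁺/V²⁺), Pd²⁺/Pd serves as the cathode.
E°cell = +0.92 − (−0.26) = +1.18 V, with n = 2 electrons transferred.
Balancing gives Pd2+(aq) + 2 V2+(aq) → Pd(s) + 2 V3+(aq); hence Q = [V3+(aq)]^2 / ([Pd2+(aq)]·[V2+(aq)]^2) = 3.58×10^−7 (log Q = −6.446).
E = E° − (0.0592/n)·log Q = +1.18 − (0.0592/2)(−6.446) = +1.371 V.

+1.371 V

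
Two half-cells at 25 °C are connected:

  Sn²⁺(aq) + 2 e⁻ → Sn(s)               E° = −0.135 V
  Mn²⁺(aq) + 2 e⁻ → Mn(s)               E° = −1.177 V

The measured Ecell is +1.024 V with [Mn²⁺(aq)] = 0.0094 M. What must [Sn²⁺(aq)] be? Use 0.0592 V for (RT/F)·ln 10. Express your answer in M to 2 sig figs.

0.0023 M

With Sn²⁺/Sn at the cathode and Mn²⁺/Mn at the anode, E°cell = −0.135 − (−1.177) = +1.042 V (n = 2).
From the Nernst equation, log Q = n(E° − E)/0.0592 = 2·(+1.042 − (+1.024))/0.0592 = 0.608.
For Sn²⁺(aq) + Mn(s) → Sn(s) + Mn²⁺(aq), the reaction quotient is Q = [Mn²⁺(aq)] / [Sn²⁺(aq)].
Solving for the unknown gives log [Sn²⁺(aq)] = −2.635, so [Sn²⁺(aq)] ≈ 0.0023 M.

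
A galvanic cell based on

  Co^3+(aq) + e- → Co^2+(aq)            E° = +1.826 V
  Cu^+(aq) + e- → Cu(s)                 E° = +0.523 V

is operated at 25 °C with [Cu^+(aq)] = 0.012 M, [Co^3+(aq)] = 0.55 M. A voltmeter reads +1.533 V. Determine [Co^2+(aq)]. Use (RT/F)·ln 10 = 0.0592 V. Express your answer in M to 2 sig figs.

With Co³⁺/Co²⁺ at the cathode and Cu⁺/Cu at the anode, E°cell = +1.826 − (+0.523) = +1.303 V (n = 1).
Since E = E° − (0.0592/n)·log Q, log Q = n(E° − E)/0.0592 = −3.885.
Balancing electrons gives Co^3+(aq) + Cu(s) → Co^2+(aq) + Cu^+(aq); thus Q = ([Co^2+(aq)]·[Cu^+(aq)]) / [Co^3+(aq)].
Solving for the unknown gives log [Co^2+(aq)] = −2.224, so [Co^2+(aq)] ≈ 0.0060 M.

0.0060 M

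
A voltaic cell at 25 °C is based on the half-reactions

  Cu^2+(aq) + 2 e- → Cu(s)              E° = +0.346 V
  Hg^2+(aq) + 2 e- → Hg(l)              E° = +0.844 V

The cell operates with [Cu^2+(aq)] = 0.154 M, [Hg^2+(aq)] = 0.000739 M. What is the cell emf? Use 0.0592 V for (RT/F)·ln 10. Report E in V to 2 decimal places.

+0.43 V

The Hg²⁺/Hg couple has the more positive E°, so it is the cathode; Cu²⁺/Cu is the anode.
The standard potential is +0.844 − (+0.346) = +0.498 V and the balanced reaction transfers n = 2 electrons.
The balanced reaction is Hg^2+(aq) + Cu(s) → Hg(l) + Cu^2+(aq), so Q = [Cu^2+(aq)] / [Hg^2+(aq)] = 208 and log Q = 2.319.
Applying E = E° − (RT ln10/nF)·log Q gives +0.498 − (0.0592/2)(2.319) = +0.43 V.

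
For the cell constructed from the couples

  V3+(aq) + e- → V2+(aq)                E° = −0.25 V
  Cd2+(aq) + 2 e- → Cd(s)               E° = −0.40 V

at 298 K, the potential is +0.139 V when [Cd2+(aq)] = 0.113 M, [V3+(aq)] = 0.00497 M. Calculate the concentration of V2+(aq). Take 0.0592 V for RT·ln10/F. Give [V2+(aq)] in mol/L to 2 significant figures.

0.023 M

The V³⁺/V²⁺ couple has the larger reduction potential, so it is the cathode: E°cell = −0.25 − (−0.40) = +0.15 V and n = 2.
Since E = E° − (0.0592/n)·log Q, log Q = n(E° − E)/0.0592 = 0.372.
Balancing electrons gives 2 V3+(aq) + Cd(s) → 2 V2+(aq) + Cd2+(aq); thus Q = ([V2+(aq)]^2·[Cd2+(aq)]) / [V3+(aq)]^2.
Solving for the unknown gives log [V2+(aq)] = −1.644, so [V2+(aq)] ≈ 0.023 M.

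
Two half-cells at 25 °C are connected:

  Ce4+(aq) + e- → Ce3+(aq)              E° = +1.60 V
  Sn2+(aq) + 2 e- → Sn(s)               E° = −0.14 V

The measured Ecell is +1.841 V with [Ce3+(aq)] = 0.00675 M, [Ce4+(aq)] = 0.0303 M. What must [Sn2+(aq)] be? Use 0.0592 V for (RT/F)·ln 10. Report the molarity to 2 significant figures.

Ce⁴⁺/Ce³⁺ is the cathode (higher E°); E°cell = +1.60 − (−0.14) = +1.74 V with n = 2.
From the Nernst equation, log Q = n(E° − E)/0.0592 = 2·(+1.74 − (+1.841))/0.0592 = −3.412.
The balanced reaction is 2 Ce4+(aq) + Sn(s) → 2 Ce3+(aq) + Sn2+(aq), so Q = ([Ce3+(aq)]^2·[Sn2+(aq)]) / [Ce4+(aq)]^2.
Isolating [Sn2+(aq)] in Q = 10^{−3.412} yields log [Sn2+(aq)] = −2.108, i.e. 0.0078 M.

0.0078 M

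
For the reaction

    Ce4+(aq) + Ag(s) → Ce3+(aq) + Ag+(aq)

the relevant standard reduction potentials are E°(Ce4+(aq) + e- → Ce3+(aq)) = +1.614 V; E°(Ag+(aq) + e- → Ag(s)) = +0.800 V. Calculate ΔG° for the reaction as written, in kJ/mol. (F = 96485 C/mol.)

−78.5 kJ/mol

In the reaction as written Ce4+(aq) is reduced, so the Ce⁴⁺/Ce³⁺ couple is the cathode and Ag⁺/Ag is the anode.
E°cell = +1.614 − (+0.800) = +0.814 V; balancing electrons gives n = 1.
ΔG° = −nFE°cell = −(1)(96485)(+0.814) J/mol = −78.5 kJ/mol.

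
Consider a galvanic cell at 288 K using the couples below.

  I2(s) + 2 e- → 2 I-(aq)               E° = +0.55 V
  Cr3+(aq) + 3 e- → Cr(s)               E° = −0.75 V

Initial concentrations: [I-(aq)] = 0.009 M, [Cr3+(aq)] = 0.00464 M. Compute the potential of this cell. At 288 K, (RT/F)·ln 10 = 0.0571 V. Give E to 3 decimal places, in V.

I₂/I⁻ is reduced (cathode, E° = +0.55 V) and Cr³⁺/Cr is oxidized (anode).
E°cell = E°cat − E°an = +0.55 − (−0.75) = +1.30 V; n = 6.
The balanced reaction is 3 I2(s) + 2 Cr(s) → 6 I-(aq) + 2 Cr3+(aq), so Q = [I-(aq)]^6·[Cr3+(aq)]^2 = 1.14×10^−17 and log Q = −16.942.
E = E° − (0.0571/n)·log Q = +1.30 − (0.0571/6)(−16.942) = +1.461 V.

+1.461 V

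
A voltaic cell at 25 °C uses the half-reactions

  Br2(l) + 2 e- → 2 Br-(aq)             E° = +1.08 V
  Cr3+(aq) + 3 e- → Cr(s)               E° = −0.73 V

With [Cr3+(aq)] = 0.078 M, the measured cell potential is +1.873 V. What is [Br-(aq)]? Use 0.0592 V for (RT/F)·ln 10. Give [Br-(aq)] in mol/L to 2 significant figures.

Br₂/Br⁻ is the cathode (higher E°); E°cell = +1.08 − (−0.73) = +1.81 V with n = 6.
Since E = E° − (0.0592/n)·log Q, log Q = n(E° − E)/0.0592 = −6.385.
Balancing electrons gives 3 Br2(l) + 2 Cr(s) → 6 Br-(aq) + 2 Cr3+(aq); thus Q = [Br-(aq)]^6·[Cr3+(aq)]^2.
Substituting the known concentrations and solving, log [Br-(aq)] = −0.695 and [Br-(aq)] = 0.20 M.

0.20 M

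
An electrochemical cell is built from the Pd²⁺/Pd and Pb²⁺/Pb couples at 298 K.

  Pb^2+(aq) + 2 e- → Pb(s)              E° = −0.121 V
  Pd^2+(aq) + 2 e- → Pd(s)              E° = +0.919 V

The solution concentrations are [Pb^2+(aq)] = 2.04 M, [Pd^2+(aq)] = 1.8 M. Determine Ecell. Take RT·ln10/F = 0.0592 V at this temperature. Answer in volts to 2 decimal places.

+1.04 V

The Pd²⁺/Pd couple has the more positive E°, so it is the cathode; Pb²⁺/Pb is the anode.
E°cell = +0.919 − (−0.121) = +1.040 V, with n = 2 electrons transferred.
The balanced reaction is Pd^2+(aq) + Pb(s) → Pd(s) + Pb^2+(aq), so Q = [Pb^2+(aq)] / [Pd^2+(aq)] = 1.13 and log Q = 0.054.
Applying E = E° − (RT ln10/nF)·log Q gives +1.040 − (0.0592/2)(0.054) = +1.04 V.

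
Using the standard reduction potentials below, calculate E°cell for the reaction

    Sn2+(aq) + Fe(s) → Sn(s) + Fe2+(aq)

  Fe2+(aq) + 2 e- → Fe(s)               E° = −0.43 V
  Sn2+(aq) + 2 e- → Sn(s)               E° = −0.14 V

+0.29 V

Sn2+(aq) gains electrons, so the Sn²⁺/Sn couple is the cathode; the Fe²⁺/Fe couple is the anode.
E°cell = E°(cathode) − E°(anode) = −0.14 − (−0.43) = +0.29 V.
The positive value indicates the reaction is spontaneous as written.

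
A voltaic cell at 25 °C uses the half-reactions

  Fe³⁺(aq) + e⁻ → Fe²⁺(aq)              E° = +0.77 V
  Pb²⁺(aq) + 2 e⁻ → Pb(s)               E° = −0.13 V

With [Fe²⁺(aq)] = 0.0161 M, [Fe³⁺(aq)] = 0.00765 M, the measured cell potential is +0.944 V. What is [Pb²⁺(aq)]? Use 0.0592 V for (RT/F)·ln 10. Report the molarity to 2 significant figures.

0.0074 M

With Fe³⁺/Fe²⁺ at the cathode and Pb²⁺/Pb at the anode, E°cell = +0.77 − (−0.13) = +0.90 V (n = 2).
From the Nernst equation, log Q = n(E° − E)/0.0592 = 2·(+0.90 − (+0.944))/0.0592 = −1.486.
The balanced reaction is 2 Fe³⁺(aq) + Pb(s) → 2 Fe²⁺(aq) + Pb²⁺(aq), so Q = ([Fe²⁺(aq)]^2·[Pb²⁺(aq)]) / [Fe³⁺(aq)]^2.
Solving for the unknown gives log [Pb²⁺(aq)] = −2.132, so [Pb²⁺(aq)] ≈ 0.0074 M.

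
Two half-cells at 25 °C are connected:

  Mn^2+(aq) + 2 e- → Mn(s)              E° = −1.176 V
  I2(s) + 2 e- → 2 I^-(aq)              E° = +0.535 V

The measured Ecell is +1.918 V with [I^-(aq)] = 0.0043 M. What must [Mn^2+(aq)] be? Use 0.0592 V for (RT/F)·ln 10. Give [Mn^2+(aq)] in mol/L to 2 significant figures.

With I₂/I⁻ at the cathode and Mn²⁺/Mn at the anode, E°cell = +0.535 − (−1.176) = +1.711 V (n = 2).
From the Nernst equation, log Q = n(E° − E)/0.0592 = 2·(+1.711 − (+1.918))/0.0592 = −6.993.
For I2(s) + Mn(s) → 2 I^-(aq) + Mn^2+(aq), the reaction quotient is Q = [I^-(aq)]^2·[Mn^2+(aq)].
Solving for the unknown gives log [Mn^2+(aq)] = −2.260, so [Mn^2+(aq)] ≈ 0.0055 M.

0.0055 M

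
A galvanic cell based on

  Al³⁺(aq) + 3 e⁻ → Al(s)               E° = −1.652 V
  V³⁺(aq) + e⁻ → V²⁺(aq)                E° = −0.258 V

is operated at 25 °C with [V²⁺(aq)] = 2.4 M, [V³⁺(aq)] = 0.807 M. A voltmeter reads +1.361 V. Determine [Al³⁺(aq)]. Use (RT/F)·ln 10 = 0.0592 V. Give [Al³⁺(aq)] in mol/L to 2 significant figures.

The V³⁺/V²⁺ couple has the larger reduction potential, so it is the cathode: E°cell = −0.258 − (−1.652) = +1.394 V and n = 3.
Rearranging E = E° − (0.0592/n)·log Q gives log Q = 3(+1.394 − (+1.361))/0.0592 = 1.672.
The balanced reaction is 3 V³⁺(aq) + Al(s) → 3 V²⁺(aq) + Al³⁺(aq), so Q = ([V²⁺(aq)]^3·[Al³⁺(aq)]) / [V³⁺(aq)]^3.
Solving for the unknown gives log [Al³⁺(aq)] = 0.252, so [Al³⁺(aq)] ≈ 1.8 M.

1.8 M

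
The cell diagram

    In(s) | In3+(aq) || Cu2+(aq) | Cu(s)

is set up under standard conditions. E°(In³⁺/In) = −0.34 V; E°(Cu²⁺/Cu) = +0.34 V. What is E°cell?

By convention the left-hand electrode in cell notation is the anode (oxidation) and the right-hand electrode is the cathode (reduction).
E°cell = E°(right) − E°(left) = +0.34 − (−0.34) = +0.68 V.

+0.68 V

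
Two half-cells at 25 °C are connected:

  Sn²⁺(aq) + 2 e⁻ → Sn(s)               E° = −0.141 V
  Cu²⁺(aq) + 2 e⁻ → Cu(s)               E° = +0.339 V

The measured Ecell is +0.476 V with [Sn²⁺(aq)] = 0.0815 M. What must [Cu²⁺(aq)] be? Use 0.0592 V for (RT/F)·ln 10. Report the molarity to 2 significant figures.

0.060 M

The Cu²⁺/Cu couple has the larger reduction potential, so it is the cathode: E°cell = +0.339 − (−0.141) = +0.480 V and n = 2.
Since E = E° − (0.0592/n)·log Q, log Q = n(E° − E)/0.0592 = 0.135.
For Cu²⁺(aq) + Sn(s) → Cu(s) + Sn²⁺(aq), the reaction quotient is Q = [Sn²⁺(aq)] / [Cu²⁺(aq)].
Substituting the known concentrations and solving, log [Cu²⁺(aq)] = −1.224 and [Cu²⁺(aq)] = 0.060 M.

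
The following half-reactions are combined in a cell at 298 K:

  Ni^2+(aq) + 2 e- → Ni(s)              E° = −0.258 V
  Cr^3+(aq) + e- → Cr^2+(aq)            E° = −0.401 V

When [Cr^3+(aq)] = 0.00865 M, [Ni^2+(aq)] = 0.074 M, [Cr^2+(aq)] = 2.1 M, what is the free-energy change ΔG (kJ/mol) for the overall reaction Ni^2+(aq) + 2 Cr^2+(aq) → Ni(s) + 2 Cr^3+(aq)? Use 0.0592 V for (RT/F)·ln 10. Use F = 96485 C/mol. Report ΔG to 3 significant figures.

The standard cell potential is −0.258 − (−0.401) = +0.143 V, with n = 2 electrons in the balanced equation.
Here Q = [Cr^3+(aq)]^2 / ([Ni^2+(aq)]·[Cr^2+(aq)]^2) = 0.000229 (log Q = −3.640), giving E = +0.143 − (0.0592/2)·(−3.640) = +0.2507 V.
Then ΔG = −nFE = −2 × 96485 × +0.2507 J/mol = −48.4 kJ/mol.

−48.4 kJ/mol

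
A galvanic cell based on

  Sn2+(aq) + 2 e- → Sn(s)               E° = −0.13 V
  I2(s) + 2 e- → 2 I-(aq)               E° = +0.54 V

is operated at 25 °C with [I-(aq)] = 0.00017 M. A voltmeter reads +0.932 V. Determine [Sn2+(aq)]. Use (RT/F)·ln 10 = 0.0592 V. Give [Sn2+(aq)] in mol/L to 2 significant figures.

0.049 M

The I₂/I⁻ couple has the larger reduction potential, so it is the cathode: E°cell = +0.54 − (−0.13) = +0.67 V and n = 2.
Since E = E° − (0.0592/n)·log Q, log Q = n(E° − E)/0.0592 = −8.851.
The balanced reaction is I2(s) + Sn(s) → 2 I-(aq) + Sn2+(aq), so Q = [I-(aq)]^2·[Sn2+(aq)].
Substituting the known concentrations and solving, log [Sn2+(aq)] = −1.312 and [Sn2+(aq)] = 0.049 M.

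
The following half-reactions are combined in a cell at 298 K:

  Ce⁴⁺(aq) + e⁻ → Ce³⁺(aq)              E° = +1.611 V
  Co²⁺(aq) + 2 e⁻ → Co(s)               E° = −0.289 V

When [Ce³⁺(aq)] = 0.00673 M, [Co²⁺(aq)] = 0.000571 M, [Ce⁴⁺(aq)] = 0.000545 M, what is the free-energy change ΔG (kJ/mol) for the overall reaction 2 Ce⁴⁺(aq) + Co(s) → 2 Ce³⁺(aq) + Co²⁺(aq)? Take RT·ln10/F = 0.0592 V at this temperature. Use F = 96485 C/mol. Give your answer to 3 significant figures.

The standard cell potential is +1.611 − (−0.289) = +1.900 V, with n = 2 electrons in the balanced equation.
The reaction quotient is ([Ce³⁺(aq)]^2·[Co²⁺(aq)]) / [Ce⁴⁺(aq)]^2 = 0.0871; by Nernst, E = +1.900 − (0.0592/2)(−1.060) = +1.9314 V.
Finally ΔG = −nFE = −(2)(96485 C/mol)(+1.9314 V) = −373 kJ/mol.

−373 kJ/mol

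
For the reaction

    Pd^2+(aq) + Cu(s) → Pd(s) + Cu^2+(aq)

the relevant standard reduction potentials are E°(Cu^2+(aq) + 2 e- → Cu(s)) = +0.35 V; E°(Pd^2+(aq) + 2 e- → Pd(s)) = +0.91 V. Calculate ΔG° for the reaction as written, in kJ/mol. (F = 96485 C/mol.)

−108 kJ/mol

In the reaction as written Pd^2+(aq) is reduced, so the Pd²⁺/Pd couple is the cathode and Cu²⁺/Cu is the anode.
E°cell = +0.91 − (+0.35) = +0.56 V; balancing electrons gives n = 2.
ΔG° = −nFE°cell = −(2)(96485)(+0.56) J/mol = −108 kJ/mol.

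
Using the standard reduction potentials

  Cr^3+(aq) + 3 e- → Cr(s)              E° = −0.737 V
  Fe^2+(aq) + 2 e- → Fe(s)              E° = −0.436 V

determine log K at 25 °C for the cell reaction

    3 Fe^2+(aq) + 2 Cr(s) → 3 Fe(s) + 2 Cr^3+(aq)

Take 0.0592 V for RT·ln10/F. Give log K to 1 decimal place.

The Fe²⁺/Fe couple is reduced (cathode); E°cell = −0.436 − (−0.737) = +0.301 V with n = 6.
At equilibrium E = 0, so log K = nE°cell / 0.0592 = (6)(+0.301) / 0.0592 = 30.5.

log K = 30.5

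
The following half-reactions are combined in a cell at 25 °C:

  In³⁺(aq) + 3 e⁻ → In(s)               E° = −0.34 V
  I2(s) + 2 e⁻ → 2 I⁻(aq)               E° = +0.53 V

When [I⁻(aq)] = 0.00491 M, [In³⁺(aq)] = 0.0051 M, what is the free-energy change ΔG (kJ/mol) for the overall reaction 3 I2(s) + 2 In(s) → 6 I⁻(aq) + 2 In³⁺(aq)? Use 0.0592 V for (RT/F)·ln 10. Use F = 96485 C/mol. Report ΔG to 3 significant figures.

E°cell = +0.53 − (−0.34) = +0.87 V; the balanced reaction transfers n = 6 electrons.
The reaction quotient is [I⁻(aq)]^6·[In³⁺(aq)]^2 = 3.64×10^−19; by Nernst, E = +0.87 − (0.0592/6)(−18.438) = +1.0519 V.
Finally ΔG = −nFE = −(6)(96485 C/mol)(+1.0519 V) = −609 kJ/mol.

−609 kJ/mol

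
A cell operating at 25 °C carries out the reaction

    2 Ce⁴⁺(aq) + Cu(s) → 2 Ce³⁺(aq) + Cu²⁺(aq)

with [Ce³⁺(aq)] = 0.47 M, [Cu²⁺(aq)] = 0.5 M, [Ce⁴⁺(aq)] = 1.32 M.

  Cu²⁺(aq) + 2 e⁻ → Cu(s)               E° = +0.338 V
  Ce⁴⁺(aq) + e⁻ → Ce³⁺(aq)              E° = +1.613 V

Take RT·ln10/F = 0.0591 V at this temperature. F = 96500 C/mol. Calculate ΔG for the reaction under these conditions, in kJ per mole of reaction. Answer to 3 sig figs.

−253 kJ/mol

With Ce⁴⁺/Ce³⁺ reduced at the cathode, E°cell = +1.613 − (+0.338) = +1.275 V and n = 2.
The reaction quotient is ([Ce³⁺(aq)]^2·[Cu²⁺(aq)]) / [Ce⁴⁺(aq)]^2 = 0.0634; by Nernst, E = +1.275 − (0.0591/2)(−1.198) = +1.3104 V.
ΔG = −nFE = −(2)(96500)(+1.3104) J/mol = −253 kJ/mol.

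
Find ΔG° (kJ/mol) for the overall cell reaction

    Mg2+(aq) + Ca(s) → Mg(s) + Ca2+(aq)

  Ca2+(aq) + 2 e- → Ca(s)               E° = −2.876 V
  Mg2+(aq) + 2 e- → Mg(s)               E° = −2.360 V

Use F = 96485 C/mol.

−99.6 kJ/mol

In the reaction as written Mg2+(aq) is reduced, so the Mg²⁺/Mg couple is the cathode and Ca²⁺/Ca is the anode.
E°cell = −2.360 − (−2.876) = +0.516 V; balancing electrons gives n = 2.
ΔG° = −nFE°cell = −(2)(96485)(+0.516) J/mol = −99.6 kJ/mol.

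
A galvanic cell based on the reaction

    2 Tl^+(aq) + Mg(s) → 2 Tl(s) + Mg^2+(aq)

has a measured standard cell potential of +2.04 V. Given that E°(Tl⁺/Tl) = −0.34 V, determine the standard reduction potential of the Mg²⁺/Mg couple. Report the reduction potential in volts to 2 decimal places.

In the reaction as written the Tl⁺/Tl couple is reduced (cathode) and Mg²⁺/Mg is oxidized (anode), so E°cell = E°(Tl⁺/Tl) − E°(Mg²⁺/Mg).
E°(Mg²⁺/Mg) = E°(cathode) − E°cell = −0.34 − (+2.04) = −2.38 V.

−2.38 V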